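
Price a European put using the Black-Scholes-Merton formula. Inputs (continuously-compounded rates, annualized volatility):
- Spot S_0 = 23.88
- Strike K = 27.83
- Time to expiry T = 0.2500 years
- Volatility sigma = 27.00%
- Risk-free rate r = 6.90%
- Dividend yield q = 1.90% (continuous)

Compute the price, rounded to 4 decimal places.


d1 = (ln(S/K) + (r - q + 0.5*sigma^2) * T) / (sigma * sqrt(T)) = -0.97378361
d2 = d1 - sigma * sqrt(T) = -1.10878361
exp(-rT) = 0.98289793; exp(-qT) = 0.99526126
P = K * exp(-rT) * N(-d2) - S_0 * exp(-qT) * N(-d1)
N(-d1) = 0.83491800; N(-d2) = 0.86623823
P = 27.8300 * 0.98289793 * 0.86623823 - 23.8800 * 0.99526126 * 0.83491800 = 3.8518

Answer: Price = 3.8518


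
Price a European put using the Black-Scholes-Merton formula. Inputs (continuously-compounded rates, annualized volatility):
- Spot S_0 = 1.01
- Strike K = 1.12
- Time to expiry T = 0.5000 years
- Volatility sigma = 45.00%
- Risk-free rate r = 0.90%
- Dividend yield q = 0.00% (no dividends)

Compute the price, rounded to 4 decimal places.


d1 = (ln(S/K) + (r - q + 0.5*sigma^2) * T) / (sigma * sqrt(T)) = -0.15164566
d2 = d1 - sigma * sqrt(T) = -0.46984371
exp(-rT) = 0.99551011; exp(-qT) = 1.00000000
P = K * exp(-rT) * N(-d2) - S_0 * exp(-qT) * N(-d1)
N(-d1) = 0.56026679; N(-d2) = 0.68076666
P = 1.1200 * 0.99551011 * 0.68076666 - 1.0100 * 1.00000000 * 0.56026679 = 0.1932

Answer: Price = 0.1932


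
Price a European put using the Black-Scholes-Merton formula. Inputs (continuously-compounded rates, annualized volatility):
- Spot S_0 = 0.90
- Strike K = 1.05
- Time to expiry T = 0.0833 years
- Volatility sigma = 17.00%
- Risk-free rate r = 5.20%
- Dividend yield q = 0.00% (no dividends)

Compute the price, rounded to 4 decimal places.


d1 = (ln(S/K) + (r - q + 0.5*sigma^2) * T) / (sigma * sqrt(T)) = -3.02895191
d2 = d1 - sigma * sqrt(T) = -3.07801686
exp(-rT) = 0.99567777; exp(-qT) = 1.00000000
P = K * exp(-rT) * N(-d2) - S_0 * exp(-qT) * N(-d1)
N(-d1) = 0.99877298; N(-d2) = 0.99895808
P = 1.0500 * 0.99567777 * 0.99895808 - 0.9000 * 1.00000000 * 0.99877298 = 0.1455

Answer: Price = 0.1455


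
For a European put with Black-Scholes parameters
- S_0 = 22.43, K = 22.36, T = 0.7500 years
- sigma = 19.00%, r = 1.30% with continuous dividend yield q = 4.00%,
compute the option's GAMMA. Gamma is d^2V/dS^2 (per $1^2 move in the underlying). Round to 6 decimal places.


Answer: Gamma = 0.104873

Derivation:
d1 = -0.0217983137; d2 = -0.1863431404
phi(d1) = 0.3988475097; exp(-qT) = 0.9704455335; exp(-rT) = 0.9902973771
Gamma = exp(-qT) * phi(d1) / (S * sigma * sqrt(T)) = 0.9704455335 * 0.3988475097 / (22.4300 * 0.1900 * 0.8660254038) = 0.104873


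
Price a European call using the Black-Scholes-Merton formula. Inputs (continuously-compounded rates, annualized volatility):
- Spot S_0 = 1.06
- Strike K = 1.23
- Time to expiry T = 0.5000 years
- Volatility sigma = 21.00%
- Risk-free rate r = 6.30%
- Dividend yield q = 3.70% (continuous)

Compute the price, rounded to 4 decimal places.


Answer: Price = 0.0162

Derivation:
d1 = (ln(S/K) + (r - q + 0.5*sigma^2) * T) / (sigma * sqrt(T)) = -0.83990993
d2 = d1 - sigma * sqrt(T) = -0.98840235
exp(-rT) = 0.96899096; exp(-qT) = 0.98167007
C = S_0 * exp(-qT) * N(d1) - K * exp(-rT) * N(d2)
N(d1) = 0.20047945; N(d2) = 0.16147782
C = 1.0600 * 0.98167007 * 0.20047945 - 1.2300 * 0.96899096 * 0.16147782 = 0.0162


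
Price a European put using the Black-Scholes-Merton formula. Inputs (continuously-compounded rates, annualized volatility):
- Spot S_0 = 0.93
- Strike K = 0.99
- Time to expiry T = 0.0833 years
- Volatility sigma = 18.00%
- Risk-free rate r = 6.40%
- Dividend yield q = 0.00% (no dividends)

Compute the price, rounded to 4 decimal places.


Answer: Price = 0.0581

Derivation:
d1 = (ln(S/K) + (r - q + 0.5*sigma^2) * T) / (sigma * sqrt(T)) = -1.07485046
d2 = d1 - sigma * sqrt(T) = -1.12680159
exp(-rT) = 0.99468299; exp(-qT) = 1.00000000
P = K * exp(-rT) * N(-d2) - S_0 * exp(-qT) * N(-d1)
N(-d1) = 0.85877916; N(-d2) = 0.87008681
P = 0.9900 * 0.99468299 * 0.87008681 - 0.9300 * 1.00000000 * 0.85877916 = 0.0581


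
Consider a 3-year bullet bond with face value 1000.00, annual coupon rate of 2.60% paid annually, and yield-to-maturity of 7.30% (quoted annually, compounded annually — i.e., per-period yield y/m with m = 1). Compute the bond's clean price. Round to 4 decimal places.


Coupon per period c = face * coupon_rate / m = 26.000000
Periods per year m = 1; per-period yield y/m = 0.073000
Number of cashflows N = 3
Cashflows (t years, CF_t, discount factor 1/(1+y/m)^(m*t), PV):
  t = 1.0000: CF_t = 26.000000, DF = 0.931966, PV = 24.231128
  t = 2.0000: CF_t = 26.000000, DF = 0.868561, PV = 22.582598
  t = 3.0000: CF_t = 1026.000000, DF = 0.809470, PV = 830.516366
Price P = sum_t PV_t = 877.330091

Answer: Price = 877.3301


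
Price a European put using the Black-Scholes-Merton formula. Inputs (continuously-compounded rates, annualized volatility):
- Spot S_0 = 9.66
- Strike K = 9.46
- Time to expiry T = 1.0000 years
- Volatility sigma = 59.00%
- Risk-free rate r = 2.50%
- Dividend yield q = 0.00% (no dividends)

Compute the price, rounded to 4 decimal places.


Answer: Price = 1.9805

Derivation:
d1 = (ln(S/K) + (r - q + 0.5*sigma^2) * T) / (sigma * sqrt(T)) = 0.37283265
d2 = d1 - sigma * sqrt(T) = -0.21716735
exp(-rT) = 0.97530991; exp(-qT) = 1.00000000
P = K * exp(-rT) * N(-d2) - S_0 * exp(-qT) * N(-d1)
N(-d1) = 0.35463650; N(-d2) = 0.58596103
P = 9.4600 * 0.97530991 * 0.58596103 - 9.6600 * 1.00000000 * 0.35463650 = 1.9805


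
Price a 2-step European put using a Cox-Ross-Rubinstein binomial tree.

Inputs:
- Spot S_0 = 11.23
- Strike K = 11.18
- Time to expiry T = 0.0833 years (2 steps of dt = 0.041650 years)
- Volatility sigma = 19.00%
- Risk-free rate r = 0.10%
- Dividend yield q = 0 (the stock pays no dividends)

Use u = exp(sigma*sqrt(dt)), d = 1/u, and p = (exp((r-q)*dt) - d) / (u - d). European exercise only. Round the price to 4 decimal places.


dt = T/N = 0.041650
u = exp(sigma*sqrt(dt)) = 1.039537; d = 1/u = 0.961966
p = (exp((r-q)*dt) - d) / (u - d) = 0.490844
Discount per step: exp(-r*dt) = 0.999958
Stock lattice S(k, i) with i counting down-moves:
  k=0: S(0,0) = 11.2300
  k=1: S(1,0) = 11.6740; S(1,1) = 10.8029
  k=2: S(2,0) = 12.1356; S(2,1) = 11.2300; S(2,2) = 10.3920
Terminal payoffs V(N, i) = max(K - S_T, 0):
  V(2,0) = 0.000000; V(2,1) = 0.000000; V(2,2) = 0.787991
Backward induction: V(k, i) = exp(-r*dt) * [p * V(k+1, i) + (1-p) * V(k+1, i+1)].
  V(1,0) = exp(-r*dt) * [p*0.000000 + (1-p)*0.000000] = 0.000000
  V(1,1) = exp(-r*dt) * [p*0.000000 + (1-p)*0.787991] = 0.401194
  V(0,0) = exp(-r*dt) * [p*0.000000 + (1-p)*0.401194] = 0.204262

Answer: Price = V(0,0) = 0.2043


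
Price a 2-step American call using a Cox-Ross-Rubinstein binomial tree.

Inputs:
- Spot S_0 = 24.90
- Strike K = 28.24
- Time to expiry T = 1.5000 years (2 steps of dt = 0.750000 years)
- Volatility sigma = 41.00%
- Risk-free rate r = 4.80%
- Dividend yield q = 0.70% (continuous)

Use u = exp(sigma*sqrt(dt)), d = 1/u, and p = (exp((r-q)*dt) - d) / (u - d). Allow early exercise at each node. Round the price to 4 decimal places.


Answer: Price = V(0,0) = 4.3219

Derivation:
dt = T/N = 0.750000
u = exp(sigma*sqrt(dt)) = 1.426281; d = 1/u = 0.701124
p = (exp((r-q)*dt) - d) / (u - d) = 0.455217
Discount per step: exp(-r*dt) = 0.964640
Stock lattice S(k, i) with i counting down-moves:
  k=0: S(0,0) = 24.9000
  k=1: S(1,0) = 35.5144; S(1,1) = 17.4580
  k=2: S(2,0) = 50.6535; S(2,1) = 24.9000; S(2,2) = 12.2402
Terminal payoffs V(N, i) = max(S_T - K, 0):
  V(2,0) = 22.413515; V(2,1) = 0.000000; V(2,2) = 0.000000
Backward induction: V(k, i) = exp(-r*dt) * [p * V(k+1, i) + (1-p) * V(k+1, i+1)]; then take max(V_cont, immediate exercise) for American.
  V(1,0) = exp(-r*dt) * [p*22.413515 + (1-p)*0.000000] = 9.842232; exercise = 7.274399; V(1,0) = max -> 9.842232
  V(1,1) = exp(-r*dt) * [p*0.000000 + (1-p)*0.000000] = 0.000000; exercise = 0.000000; V(1,1) = max -> 0.000000
  V(0,0) = exp(-r*dt) * [p*9.842232 + (1-p)*0.000000] = 4.321925; exercise = 0.000000; V(0,0) = max -> 4.321925


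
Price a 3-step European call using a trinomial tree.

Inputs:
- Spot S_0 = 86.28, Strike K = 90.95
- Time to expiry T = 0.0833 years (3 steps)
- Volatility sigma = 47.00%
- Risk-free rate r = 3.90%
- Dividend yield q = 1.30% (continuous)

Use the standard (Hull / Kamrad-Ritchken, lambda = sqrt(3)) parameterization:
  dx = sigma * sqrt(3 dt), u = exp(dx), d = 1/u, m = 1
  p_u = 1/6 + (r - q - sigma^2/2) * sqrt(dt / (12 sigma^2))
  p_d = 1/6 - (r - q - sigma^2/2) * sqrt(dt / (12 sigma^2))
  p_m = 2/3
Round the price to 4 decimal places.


Answer: Price = V(0,0) = 3.0129

Derivation:
dt = T/N = 0.027767; dx = sigma*sqrt(3*dt) = 0.135650
u = exp(dx) = 1.145281; d = 1/u = 0.873148
p_u = 0.158023, p_m = 0.666667, p_d = 0.175310
Discount per step: exp(-r*dt) = 0.998918
Stock lattice S(k, j) with j the centered position index:
  k=0: S(0,+0) = 86.2800
  k=1: S(1,-1) = 75.3352; S(1,+0) = 86.2800; S(1,+1) = 98.8149
  k=2: S(2,-2) = 65.7788; S(2,-1) = 75.3352; S(2,+0) = 86.2800; S(2,+1) = 98.8149; S(2,+2) = 113.1708
  k=3: S(3,-3) = 57.4346; S(3,-2) = 65.7788; S(3,-1) = 75.3352; S(3,+0) = 86.2800; S(3,+1) = 98.8149; S(3,+2) = 113.1708; S(3,+3) = 129.6124
Terminal payoffs V(N, j) = max(S_T - K, 0):
  V(3,-3) = 0.000000; V(3,-2) = 0.000000; V(3,-1) = 0.000000; V(3,+0) = 0.000000; V(3,+1) = 7.864860; V(3,+2) = 22.220799; V(3,+3) = 38.662386
Backward induction: V(k, j) = exp(-r*dt) * [p_u * V(k+1, j+1) + p_m * V(k+1, j) + p_d * V(k+1, j-1)]
  V(2,-2) = exp(-r*dt) * [p_u*0.000000 + p_m*0.000000 + p_d*0.000000] = 0.000000
  V(2,-1) = exp(-r*dt) * [p_u*0.000000 + p_m*0.000000 + p_d*0.000000] = 0.000000
  V(2,+0) = exp(-r*dt) * [p_u*7.864860 + p_m*0.000000 + p_d*0.000000] = 1.241488
  V(2,+1) = exp(-r*dt) * [p_u*22.220799 + p_m*7.864860 + p_d*0.000000] = 8.745173
  V(2,+2) = exp(-r*dt) * [p_u*38.662386 + p_m*22.220799 + p_d*7.864860] = 22.278081
  V(1,-1) = exp(-r*dt) * [p_u*1.241488 + p_m*0.000000 + p_d*0.000000] = 0.195972
  V(1,+0) = exp(-r*dt) * [p_u*8.745173 + p_m*1.241488 + p_d*0.000000] = 2.207210
  V(1,+1) = exp(-r*dt) * [p_u*22.278081 + p_m*8.745173 + p_d*1.241488] = 9.557865
  V(0,+0) = exp(-r*dt) * [p_u*9.557865 + p_m*2.207210 + p_d*0.195972] = 3.012932


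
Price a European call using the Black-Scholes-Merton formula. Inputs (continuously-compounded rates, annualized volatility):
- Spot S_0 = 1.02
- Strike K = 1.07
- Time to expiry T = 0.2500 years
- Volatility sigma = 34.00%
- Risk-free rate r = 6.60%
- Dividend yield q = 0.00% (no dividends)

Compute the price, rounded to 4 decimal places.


Answer: Price = 0.0551

Derivation:
d1 = (ln(S/K) + (r - q + 0.5*sigma^2) * T) / (sigma * sqrt(T)) = -0.09944718
d2 = d1 - sigma * sqrt(T) = -0.26944718
exp(-rT) = 0.98363538; exp(-qT) = 1.00000000
C = S_0 * exp(-qT) * N(d1) - K * exp(-rT) * N(d2)
N(d1) = 0.46039161; N(d2) = 0.39379279
C = 1.0200 * 1.00000000 * 0.46039161 - 1.0700 * 0.98363538 * 0.39379279 = 0.0551


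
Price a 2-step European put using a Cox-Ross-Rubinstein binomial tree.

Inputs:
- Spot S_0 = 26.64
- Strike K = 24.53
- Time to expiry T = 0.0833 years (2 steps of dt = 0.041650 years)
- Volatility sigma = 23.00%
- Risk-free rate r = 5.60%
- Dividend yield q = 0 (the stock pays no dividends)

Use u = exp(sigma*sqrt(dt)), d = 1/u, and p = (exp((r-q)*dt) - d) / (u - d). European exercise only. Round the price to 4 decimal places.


dt = T/N = 0.041650
u = exp(sigma*sqrt(dt)) = 1.048058; d = 1/u = 0.954145
p = (exp((r-q)*dt) - d) / (u - d) = 0.513132
Discount per step: exp(-r*dt) = 0.997670
Stock lattice S(k, i) with i counting down-moves:
  k=0: S(0,0) = 26.6400
  k=1: S(1,0) = 27.9203; S(1,1) = 25.4184
  k=2: S(2,0) = 29.2621; S(2,1) = 26.6400; S(2,2) = 24.2529
Terminal payoffs V(N, i) = max(K - S_T, 0):
  V(2,0) = 0.000000; V(2,1) = 0.000000; V(2,2) = 0.277116
Backward induction: V(k, i) = exp(-r*dt) * [p * V(k+1, i) + (1-p) * V(k+1, i+1)].
  V(1,0) = exp(-r*dt) * [p*0.000000 + (1-p)*0.000000] = 0.000000
  V(1,1) = exp(-r*dt) * [p*0.000000 + (1-p)*0.277116] = 0.134605
  V(0,0) = exp(-r*dt) * [p*0.000000 + (1-p)*0.134605] = 0.065382

Answer: Price = V(0,0) = 0.0654


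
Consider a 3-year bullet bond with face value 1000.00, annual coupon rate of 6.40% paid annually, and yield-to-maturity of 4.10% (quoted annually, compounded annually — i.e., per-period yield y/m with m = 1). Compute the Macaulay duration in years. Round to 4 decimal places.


Answer: Macaulay duration = 2.8289 years

Derivation:
Coupon per period c = face * coupon_rate / m = 64.000000
Periods per year m = 1; per-period yield y/m = 0.041000
Number of cashflows N = 3
Cashflows (t years, CF_t, discount factor 1/(1+y/m)^(m*t), PV):
  t = 1.0000: CF_t = 64.000000, DF = 0.960615, PV = 61.479347
  t = 2.0000: CF_t = 64.000000, DF = 0.922781, PV = 59.057970
  t = 3.0000: CF_t = 1064.000000, DF = 0.886437, PV = 943.168829
Price P = sum_t PV_t = 1063.706146
Macaulay numerator sum_t t * PV_t:
  t * PV_t at t = 1.0000: 61.479347
  t * PV_t at t = 2.0000: 118.115940
  t * PV_t at t = 3.0000: 2829.506488
Macaulay duration D = (sum_t t * PV_t) / P = 3009.101775 / 1063.706146 = 2.828884


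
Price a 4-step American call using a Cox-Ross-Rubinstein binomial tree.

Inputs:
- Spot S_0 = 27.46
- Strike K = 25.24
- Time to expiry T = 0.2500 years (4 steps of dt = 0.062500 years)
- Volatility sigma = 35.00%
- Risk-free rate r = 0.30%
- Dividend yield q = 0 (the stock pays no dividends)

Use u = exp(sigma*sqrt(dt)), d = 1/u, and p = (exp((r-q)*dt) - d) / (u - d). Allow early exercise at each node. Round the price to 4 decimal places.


dt = T/N = 0.062500
u = exp(sigma*sqrt(dt)) = 1.091442; d = 1/u = 0.916219
p = (exp((r-q)*dt) - d) / (u - d) = 0.479209
Discount per step: exp(-r*dt) = 0.999813
Stock lattice S(k, i) with i counting down-moves:
  k=0: S(0,0) = 27.4600
  k=1: S(1,0) = 29.9710; S(1,1) = 25.1594
  k=2: S(2,0) = 32.7116; S(2,1) = 27.4600; S(2,2) = 23.0515
  k=3: S(3,0) = 35.7028; S(3,1) = 29.9710; S(3,2) = 25.1594; S(3,3) = 21.1202
  k=4: S(4,0) = 38.9676; S(4,1) = 32.7116; S(4,2) = 27.4600; S(4,3) = 23.0515; S(4,4) = 19.3507
Terminal payoffs V(N, i) = max(S_T - K, 0):
  V(4,0) = 13.727595; V(4,1) = 7.471621; V(4,2) = 2.220000; V(4,3) = 0.000000; V(4,4) = 0.000000
Backward induction: V(k, i) = exp(-r*dt) * [p * V(k+1, i) + (1-p) * V(k+1, i+1)]; then take max(V_cont, immediate exercise) for American.
  V(3,0) = exp(-r*dt) * [p*13.727595 + (1-p)*7.471621] = 10.467578; exercise = 10.462846; V(3,0) = max -> 10.467578
  V(3,1) = exp(-r*dt) * [p*7.471621 + (1-p)*2.220000] = 4.735737; exercise = 4.731005; V(3,1) = max -> 4.735737
  V(3,2) = exp(-r*dt) * [p*2.220000 + (1-p)*0.000000] = 1.063645; exercise = 0.000000; V(3,2) = max -> 1.063645
  V(3,3) = exp(-r*dt) * [p*0.000000 + (1-p)*0.000000] = 0.000000; exercise = 0.000000; V(3,3) = max -> 0.000000
  V(2,0) = exp(-r*dt) * [p*10.467578 + (1-p)*4.735737] = 7.481084; exercise = 7.471621; V(2,0) = max -> 7.481084
  V(2,1) = exp(-r*dt) * [p*4.735737 + (1-p)*1.063645] = 2.822815; exercise = 2.220000; V(2,1) = max -> 2.822815
  V(2,2) = exp(-r*dt) * [p*1.063645 + (1-p)*0.000000] = 0.509613; exercise = 0.000000; V(2,2) = max -> 0.509613
  V(1,0) = exp(-r*dt) * [p*7.481084 + (1-p)*2.822815] = 5.054153; exercise = 4.731005; V(1,0) = max -> 5.054153
  V(1,1) = exp(-r*dt) * [p*2.822815 + (1-p)*0.509613] = 1.617817; exercise = 0.000000; V(1,1) = max -> 1.617817
  V(0,0) = exp(-r*dt) * [p*5.054153 + (1-p)*1.617817] = 3.263928; exercise = 2.220000; V(0,0) = max -> 3.263928

Answer: Price = V(0,0) = 3.2639


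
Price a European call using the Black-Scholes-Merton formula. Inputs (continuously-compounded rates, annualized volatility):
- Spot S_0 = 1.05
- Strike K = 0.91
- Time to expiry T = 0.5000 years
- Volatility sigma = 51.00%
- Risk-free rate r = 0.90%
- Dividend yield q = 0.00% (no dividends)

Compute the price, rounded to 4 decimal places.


Answer: Price = 0.2234

Derivation:
d1 = (ln(S/K) + (r - q + 0.5*sigma^2) * T) / (sigma * sqrt(T)) = 0.58960461
d2 = d1 - sigma * sqrt(T) = 0.22898015
exp(-rT) = 0.99551011; exp(-qT) = 1.00000000
C = S_0 * exp(-qT) * N(d1) - K * exp(-rT) * N(d2)
N(d1) = 0.72227212; N(d2) = 0.59055783
C = 1.0500 * 1.00000000 * 0.72227212 - 0.9100 * 0.99551011 * 0.59055783 = 0.2234


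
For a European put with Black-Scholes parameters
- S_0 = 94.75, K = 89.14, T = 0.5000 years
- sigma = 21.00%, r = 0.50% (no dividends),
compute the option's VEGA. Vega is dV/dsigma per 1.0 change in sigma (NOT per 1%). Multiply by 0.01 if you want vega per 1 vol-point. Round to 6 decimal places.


Answer: Vega = 23.562946

Derivation:
d1 = 0.5021042449; d2 = 0.3536118208
phi(d1) = 0.3516943271; exp(-qT) = 1.0000000000; exp(-rT) = 0.9975031224
Vega = S * exp(-qT) * phi(d1) * sqrt(T) = 94.7500 * 1.0000000000 * 0.3516943271 * 0.7071067812 = 23.562946


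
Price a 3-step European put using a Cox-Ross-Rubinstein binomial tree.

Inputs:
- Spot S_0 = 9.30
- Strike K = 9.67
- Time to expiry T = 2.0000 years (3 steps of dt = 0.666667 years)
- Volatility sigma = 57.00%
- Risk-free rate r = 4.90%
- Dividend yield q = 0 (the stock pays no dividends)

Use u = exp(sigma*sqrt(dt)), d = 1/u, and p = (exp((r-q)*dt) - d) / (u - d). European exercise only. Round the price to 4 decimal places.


dt = T/N = 0.666667
u = exp(sigma*sqrt(dt)) = 1.592656; d = 1/u = 0.627882
p = (exp((r-q)*dt) - d) / (u - d) = 0.420123
Discount per step: exp(-r*dt) = 0.967861
Stock lattice S(k, i) with i counting down-moves:
  k=0: S(0,0) = 9.3000
  k=1: S(1,0) = 14.8117; S(1,1) = 5.8393
  k=2: S(2,0) = 23.5899; S(2,1) = 9.3000; S(2,2) = 3.6664
  k=3: S(3,0) = 37.5707; S(3,1) = 14.8117; S(3,2) = 5.8393; S(3,3) = 2.3021
Terminal payoffs V(N, i) = max(K - S_T, 0):
  V(3,0) = 0.000000; V(3,1) = 0.000000; V(3,2) = 3.830698; V(3,3) = 7.367938
Backward induction: V(k, i) = exp(-r*dt) * [p * V(k+1, i) + (1-p) * V(k+1, i+1)].
  V(2,0) = exp(-r*dt) * [p*0.000000 + (1-p)*0.000000] = 0.000000
  V(2,1) = exp(-r*dt) * [p*0.000000 + (1-p)*3.830698] = 2.149941
  V(2,2) = exp(-r*dt) * [p*3.830698 + (1-p)*7.367938] = 5.692824
  V(1,0) = exp(-r*dt) * [p*0.000000 + (1-p)*2.149941] = 1.206633
  V(1,1) = exp(-r*dt) * [p*2.149941 + (1-p)*5.692824] = 4.069252
  V(0,0) = exp(-r*dt) * [p*1.206633 + (1-p)*4.069252] = 2.774470

Answer: Price = V(0,0) = 2.7745


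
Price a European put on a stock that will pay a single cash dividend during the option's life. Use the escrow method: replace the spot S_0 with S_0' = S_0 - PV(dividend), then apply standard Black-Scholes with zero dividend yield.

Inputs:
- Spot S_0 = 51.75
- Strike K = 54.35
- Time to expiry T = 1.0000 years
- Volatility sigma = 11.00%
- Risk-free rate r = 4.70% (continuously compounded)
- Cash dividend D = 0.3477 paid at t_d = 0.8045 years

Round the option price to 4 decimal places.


Answer: Price = 2.4913

Derivation:
PV(D) = D * exp(-r * t_d) = 0.3477 * 0.96289443 = 0.33479839
S_0' = S_0 - PV(D) = 51.7500 - 0.33479839 = 51.41520161
d1 = (ln(S_0'/K) + (r + sigma^2/2)*T) / (sigma*sqrt(T)) = -0.02237031
d2 = d1 - sigma*sqrt(T) = -0.13237031
exp(-rT) = 0.95408740
N(-d1) = 0.50892372; N(-d2) = 0.55265430
P = K * exp(-rT) * N(-d2) - S_0' * N(-d1) = 54.3500 * 0.95408740 * 0.55265430 - 51.41520161 * 0.50892372 = 2.4913


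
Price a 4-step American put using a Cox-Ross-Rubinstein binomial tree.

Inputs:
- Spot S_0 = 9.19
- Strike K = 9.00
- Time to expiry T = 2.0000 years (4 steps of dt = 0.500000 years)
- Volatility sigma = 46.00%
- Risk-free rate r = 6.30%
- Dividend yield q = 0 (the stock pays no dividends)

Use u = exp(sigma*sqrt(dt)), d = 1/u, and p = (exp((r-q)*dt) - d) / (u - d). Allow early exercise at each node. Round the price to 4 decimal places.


dt = T/N = 0.500000
u = exp(sigma*sqrt(dt)) = 1.384403; d = 1/u = 0.722333
p = (exp((r-q)*dt) - d) / (u - d) = 0.467727
Discount per step: exp(-r*dt) = 0.968991
Stock lattice S(k, i) with i counting down-moves:
  k=0: S(0,0) = 9.1900
  k=1: S(1,0) = 12.7227; S(1,1) = 6.6382
  k=2: S(2,0) = 17.6133; S(2,1) = 9.1900; S(2,2) = 4.7950
  k=3: S(3,0) = 24.3839; S(3,1) = 12.7227; S(3,2) = 6.6382; S(3,3) = 3.4636
  k=4: S(4,0) = 33.7572; S(4,1) = 17.6133; S(4,2) = 9.1900; S(4,3) = 4.7950; S(4,4) = 2.5019
Terminal payoffs V(N, i) = max(K - S_T, 0):
  V(4,0) = 0.000000; V(4,1) = 0.000000; V(4,2) = 0.000000; V(4,3) = 4.204981; V(4,4) = 6.498127
Backward induction: V(k, i) = exp(-r*dt) * [p * V(k+1, i) + (1-p) * V(k+1, i+1)]; then take max(V_cont, immediate exercise) for American.
  V(3,0) = exp(-r*dt) * [p*0.000000 + (1-p)*0.000000] = 0.000000; exercise = 0.000000; V(3,0) = max -> 0.000000
  V(3,1) = exp(-r*dt) * [p*0.000000 + (1-p)*0.000000] = 0.000000; exercise = 0.000000; V(3,1) = max -> 0.000000
  V(3,2) = exp(-r*dt) * [p*0.000000 + (1-p)*4.204981] = 2.168791; exercise = 2.361760; V(3,2) = max -> 2.361760
  V(3,3) = exp(-r*dt) * [p*4.204981 + (1-p)*6.498127] = 5.257318; exercise = 5.536400; V(3,3) = max -> 5.536400
  V(2,0) = exp(-r*dt) * [p*0.000000 + (1-p)*0.000000] = 0.000000; exercise = 0.000000; V(2,0) = max -> 0.000000
  V(2,1) = exp(-r*dt) * [p*0.000000 + (1-p)*2.361760] = 1.218119; exercise = 0.000000; V(2,1) = max -> 1.218119
  V(2,2) = exp(-r*dt) * [p*2.361760 + (1-p)*5.536400] = 3.925899; exercise = 4.204981; V(2,2) = max -> 4.204981
  V(1,0) = exp(-r*dt) * [p*0.000000 + (1-p)*1.218119] = 0.628266; exercise = 0.000000; V(1,0) = max -> 0.628266
  V(1,1) = exp(-r*dt) * [p*1.218119 + (1-p)*4.204981] = 2.720872; exercise = 2.361760; V(1,1) = max -> 2.720872
  V(0,0) = exp(-r*dt) * [p*0.628266 + (1-p)*2.720872] = 1.688081; exercise = 0.000000; V(0,0) = max -> 1.688081

Answer: Price = V(0,0) = 1.6881


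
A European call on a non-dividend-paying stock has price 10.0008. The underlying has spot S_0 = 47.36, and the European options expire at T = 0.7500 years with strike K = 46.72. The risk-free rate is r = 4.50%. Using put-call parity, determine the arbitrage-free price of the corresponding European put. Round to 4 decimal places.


Put-call parity: C - P = S_0 * exp(-qT) - K * exp(-rT).
S_0 * exp(-qT) = 47.3600 * 1.00000000 = 47.36000000
K * exp(-rT) = 46.7200 * 0.96681318 = 45.16951166
P = C - S*exp(-qT) + K*exp(-rT)
P = 10.0008 - 47.36000000 + 45.16951166 = 7.8103

Answer: Put price = 7.8103


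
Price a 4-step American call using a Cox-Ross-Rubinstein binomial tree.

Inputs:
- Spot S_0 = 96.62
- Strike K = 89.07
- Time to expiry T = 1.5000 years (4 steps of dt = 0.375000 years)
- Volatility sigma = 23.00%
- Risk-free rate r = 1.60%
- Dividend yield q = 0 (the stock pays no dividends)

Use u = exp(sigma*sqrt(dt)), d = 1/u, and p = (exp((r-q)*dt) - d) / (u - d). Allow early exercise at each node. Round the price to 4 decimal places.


Answer: Price = V(0,0) = 16.1463

Derivation:
dt = T/N = 0.375000
u = exp(sigma*sqrt(dt)) = 1.151247; d = 1/u = 0.868623
p = (exp((r-q)*dt) - d) / (u - d) = 0.486140
Discount per step: exp(-r*dt) = 0.994018
Stock lattice S(k, i) with i counting down-moves:
  k=0: S(0,0) = 96.6200
  k=1: S(1,0) = 111.2335; S(1,1) = 83.9264
  k=2: S(2,0) = 128.0572; S(2,1) = 96.6200; S(2,2) = 72.9004
  k=3: S(3,0) = 147.4255; S(3,1) = 111.2335; S(3,2) = 83.9264; S(3,3) = 63.3230
  k=4: S(4,0) = 169.7231; S(4,1) = 128.0572; S(4,2) = 96.6200; S(4,3) = 72.9004; S(4,4) = 55.0038
Terminal payoffs V(N, i) = max(S_T - K, 0):
  V(4,0) = 80.653119; V(4,1) = 38.987205; V(4,2) = 7.550000; V(4,3) = 0.000000; V(4,4) = 0.000000
Backward induction: V(k, i) = exp(-r*dt) * [p * V(k+1, i) + (1-p) * V(k+1, i+1)]; then take max(V_cont, immediate exercise) for American.
  V(3,0) = exp(-r*dt) * [p*80.653119 + (1-p)*38.987205] = 58.888287; exercise = 58.355467; V(3,0) = max -> 58.888287
  V(3,1) = exp(-r*dt) * [p*38.987205 + (1-p)*7.550000] = 22.696300; exercise = 22.163480; V(3,1) = max -> 22.696300
  V(3,2) = exp(-r*dt) * [p*7.550000 + (1-p)*0.000000] = 3.648402; exercise = 0.000000; V(3,2) = max -> 3.648402
  V(3,3) = exp(-r*dt) * [p*0.000000 + (1-p)*0.000000] = 0.000000; exercise = 0.000000; V(3,3) = max -> 0.000000
  V(2,0) = exp(-r*dt) * [p*58.888287 + (1-p)*22.696300] = 40.049658; exercise = 38.987205; V(2,0) = max -> 40.049658
  V(2,1) = exp(-r*dt) * [p*22.696300 + (1-p)*3.648402] = 12.831132; exercise = 7.550000; V(2,1) = max -> 12.831132
  V(2,2) = exp(-r*dt) * [p*3.648402 + (1-p)*0.000000] = 1.763025; exercise = 0.000000; V(2,2) = max -> 1.763025
  V(1,0) = exp(-r*dt) * [p*40.049658 + (1-p)*12.831132] = 25.907239; exercise = 22.163480; V(1,0) = max -> 25.907239
  V(1,1) = exp(-r*dt) * [p*12.831132 + (1-p)*1.763025] = 7.100942; exercise = 0.000000; V(1,1) = max -> 7.100942
  V(0,0) = exp(-r*dt) * [p*25.907239 + (1-p)*7.100942] = 16.146269; exercise = 7.550000; V(0,0) = max -> 16.146269


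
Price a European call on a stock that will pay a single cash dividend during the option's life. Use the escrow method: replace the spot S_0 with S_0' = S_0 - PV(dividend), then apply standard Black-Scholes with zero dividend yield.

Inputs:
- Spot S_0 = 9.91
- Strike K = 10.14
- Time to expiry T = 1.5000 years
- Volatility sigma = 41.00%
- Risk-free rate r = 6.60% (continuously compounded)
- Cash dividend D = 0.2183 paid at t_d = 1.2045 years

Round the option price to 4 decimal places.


Answer: Price = 2.1459

Derivation:
PV(D) = D * exp(-r * t_d) = 0.2183 * 0.92358079 = 0.20161769
S_0' = S_0 - PV(D) = 9.9100 - 0.20161769 = 9.70838231
d1 = (ln(S_0'/K) + (r + sigma^2/2)*T) / (sigma*sqrt(T)) = 0.36160178
d2 = d1 - sigma*sqrt(T) = -0.14054362
exp(-rT) = 0.90574271
N(d1) = 0.64117518; N(d2) = 0.44411525
C = S_0' * N(d1) - K * exp(-rT) * N(d2) = 9.70838231 * 0.64117518 - 10.1400 * 0.90574271 * 0.44411525 = 2.1459


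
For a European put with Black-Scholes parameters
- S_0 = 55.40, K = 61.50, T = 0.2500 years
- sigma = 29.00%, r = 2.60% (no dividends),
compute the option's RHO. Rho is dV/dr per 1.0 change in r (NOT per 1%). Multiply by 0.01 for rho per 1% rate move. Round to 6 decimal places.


d1 = -0.6030695245; d2 = -0.7480695245
phi(d1) = 0.3326098961; exp(-qT) = 1.0000000000; exp(-rT) = 0.9935210793
N(-d2) = 0.7727908885
Rho = -K*T*exp(-rT)*N(-d2) = -61.5000 * 0.2500 * 0.9935210793 * 0.7727908885 = -11.804680

Answer: Rho = -11.804680


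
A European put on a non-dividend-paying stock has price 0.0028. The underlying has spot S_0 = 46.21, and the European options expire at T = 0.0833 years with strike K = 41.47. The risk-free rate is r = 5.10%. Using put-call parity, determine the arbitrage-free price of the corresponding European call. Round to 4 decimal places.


Answer: Call price = 4.9186

Derivation:
Put-call parity: C - P = S_0 * exp(-qT) - K * exp(-rT).
S_0 * exp(-qT) = 46.2100 * 1.00000000 = 46.21000000
K * exp(-rT) = 41.4700 * 0.99576071 = 41.29419670
C = P + S*exp(-qT) - K*exp(-rT)
C = 0.0028 + 46.21000000 - 41.29419670 = 4.9186


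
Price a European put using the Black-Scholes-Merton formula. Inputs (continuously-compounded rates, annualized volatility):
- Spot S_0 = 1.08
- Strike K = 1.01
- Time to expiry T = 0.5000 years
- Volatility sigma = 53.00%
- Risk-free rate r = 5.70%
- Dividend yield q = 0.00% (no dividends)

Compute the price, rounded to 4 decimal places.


Answer: Price = 0.1089

Derivation:
d1 = (ln(S/K) + (r - q + 0.5*sigma^2) * T) / (sigma * sqrt(T)) = 0.44223715
d2 = d1 - sigma * sqrt(T) = 0.06747056
exp(-rT) = 0.97190229; exp(-qT) = 1.00000000
P = K * exp(-rT) * N(-d2) - S_0 * exp(-qT) * N(-d1)
N(-d1) = 0.32915880; N(-d2) = 0.47310355
P = 1.0100 * 0.97190229 * 0.47310355 - 1.0800 * 1.00000000 * 0.32915880 = 0.1089


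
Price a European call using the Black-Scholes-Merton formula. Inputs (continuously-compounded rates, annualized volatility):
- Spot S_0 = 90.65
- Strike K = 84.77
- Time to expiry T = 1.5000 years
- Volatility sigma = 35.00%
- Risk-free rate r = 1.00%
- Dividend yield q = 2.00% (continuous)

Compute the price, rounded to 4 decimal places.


d1 = (ln(S/K) + (r - q + 0.5*sigma^2) * T) / (sigma * sqrt(T)) = 0.33578826
d2 = d1 - sigma * sqrt(T) = -0.09287245
exp(-rT) = 0.98511194; exp(-qT) = 0.97044553
C = S_0 * exp(-qT) * N(d1) - K * exp(-rT) * N(d2)
N(d1) = 0.63148473; N(d2) = 0.46300245
C = 90.6500 * 0.97044553 * 0.63148473 - 84.7700 * 0.98511194 * 0.46300245 = 16.8879

Answer: Price = 16.8879


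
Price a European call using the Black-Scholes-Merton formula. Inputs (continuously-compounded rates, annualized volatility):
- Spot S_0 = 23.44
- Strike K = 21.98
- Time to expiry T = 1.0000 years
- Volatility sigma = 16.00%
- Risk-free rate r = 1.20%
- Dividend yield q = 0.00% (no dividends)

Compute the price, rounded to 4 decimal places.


d1 = (ln(S/K) + (r - q + 0.5*sigma^2) * T) / (sigma * sqrt(T)) = 0.55694385
d2 = d1 - sigma * sqrt(T) = 0.39694385
exp(-rT) = 0.98807171; exp(-qT) = 1.00000000
C = S_0 * exp(-qT) * N(d1) - K * exp(-rT) * N(d2)
N(d1) = 0.71121710; N(d2) = 0.65429557
C = 23.4400 * 1.00000000 * 0.71121710 - 21.9800 * 0.98807171 * 0.65429557 = 2.4611

Answer: Price = 2.4611


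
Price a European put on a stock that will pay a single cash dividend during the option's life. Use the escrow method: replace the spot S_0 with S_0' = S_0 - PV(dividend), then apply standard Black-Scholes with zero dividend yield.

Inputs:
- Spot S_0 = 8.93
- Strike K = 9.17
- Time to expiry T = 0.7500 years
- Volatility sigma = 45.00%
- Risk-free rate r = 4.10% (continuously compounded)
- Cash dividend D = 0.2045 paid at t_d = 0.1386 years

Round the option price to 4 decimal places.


Answer: Price = 1.4454

Derivation:
PV(D) = D * exp(-r * t_d) = 0.2045 * 0.99433352 = 0.20334120
S_0' = S_0 - PV(D) = 8.9300 - 0.20334120 = 8.72665880
d1 = (ln(S_0'/K) + (r + sigma^2/2)*T) / (sigma*sqrt(T)) = 0.14660279
d2 = d1 - sigma*sqrt(T) = -0.24310864
exp(-rT) = 0.96971797
N(-d1) = 0.44172278; N(-d2) = 0.59603938
P = K * exp(-rT) * N(-d2) - S_0' * N(-d1) = 9.1700 * 0.96971797 * 0.59603938 - 8.72665880 * 0.44172278 = 1.4454


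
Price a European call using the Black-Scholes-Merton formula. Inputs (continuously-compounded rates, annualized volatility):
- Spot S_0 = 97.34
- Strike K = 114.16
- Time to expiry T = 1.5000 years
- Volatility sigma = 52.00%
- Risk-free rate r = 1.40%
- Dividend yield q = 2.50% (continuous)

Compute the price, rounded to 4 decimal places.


Answer: Price = 17.5996

Derivation:
d1 = (ln(S/K) + (r - q + 0.5*sigma^2) * T) / (sigma * sqrt(T)) = 0.04225218
d2 = d1 - sigma * sqrt(T) = -0.59461516
exp(-rT) = 0.97921896; exp(-qT) = 0.96319442
C = S_0 * exp(-qT) * N(d1) - K * exp(-rT) * N(d2)
N(d1) = 0.51685117; N(d2) = 0.27605037
C = 97.3400 * 0.96319442 * 0.51685117 - 114.1600 * 0.97921896 * 0.27605037 = 17.5996


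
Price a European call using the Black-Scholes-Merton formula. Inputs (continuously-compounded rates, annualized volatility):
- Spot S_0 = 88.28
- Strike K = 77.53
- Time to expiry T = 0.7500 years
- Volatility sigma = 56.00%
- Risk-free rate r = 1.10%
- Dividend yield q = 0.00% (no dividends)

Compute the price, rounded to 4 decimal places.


Answer: Price = 22.1404

Derivation:
d1 = (ln(S/K) + (r - q + 0.5*sigma^2) * T) / (sigma * sqrt(T)) = 0.52724167
d2 = d1 - sigma * sqrt(T) = 0.04226745
exp(-rT) = 0.99178394; exp(-qT) = 1.00000000
C = S_0 * exp(-qT) * N(d1) - K * exp(-rT) * N(d2)
N(d1) = 0.70098711; N(d2) = 0.51685725
C = 88.2800 * 1.00000000 * 0.70098711 - 77.5300 * 0.99178394 * 0.51685725 = 22.1404


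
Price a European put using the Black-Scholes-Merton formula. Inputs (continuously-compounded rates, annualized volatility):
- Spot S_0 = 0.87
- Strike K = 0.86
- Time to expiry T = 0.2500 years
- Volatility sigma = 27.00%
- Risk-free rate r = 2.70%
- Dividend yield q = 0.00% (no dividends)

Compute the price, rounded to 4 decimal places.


d1 = (ln(S/K) + (r - q + 0.5*sigma^2) * T) / (sigma * sqrt(T)) = 0.20313572
d2 = d1 - sigma * sqrt(T) = 0.06813572
exp(-rT) = 0.99327273; exp(-qT) = 1.00000000
P = K * exp(-rT) * N(-d2) - S_0 * exp(-qT) * N(-d1)
N(-d1) = 0.41951448; N(-d2) = 0.47283880
P = 0.8600 * 0.99327273 * 0.47283880 - 0.8700 * 1.00000000 * 0.41951448 = 0.0389

Answer: Price = 0.0389


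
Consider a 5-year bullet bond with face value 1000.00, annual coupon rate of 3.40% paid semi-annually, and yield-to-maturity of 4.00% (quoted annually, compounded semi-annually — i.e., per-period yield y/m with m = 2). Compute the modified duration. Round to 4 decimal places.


Coupon per period c = face * coupon_rate / m = 17.000000
Periods per year m = 2; per-period yield y/m = 0.020000
Number of cashflows N = 10
Cashflows (t years, CF_t, discount factor 1/(1+y/m)^(m*t), PV):
  t = 0.5000: CF_t = 17.000000, DF = 0.980392, PV = 16.666667
  t = 1.0000: CF_t = 17.000000, DF = 0.961169, PV = 16.339869
  t = 1.5000: CF_t = 17.000000, DF = 0.942322, PV = 16.019480
  t = 2.0000: CF_t = 17.000000, DF = 0.923845, PV = 15.705372
  t = 2.5000: CF_t = 17.000000, DF = 0.905731, PV = 15.397424
  t = 3.0000: CF_t = 17.000000, DF = 0.887971, PV = 15.095513
  t = 3.5000: CF_t = 17.000000, DF = 0.870560, PV = 14.799523
  t = 4.0000: CF_t = 17.000000, DF = 0.853490, PV = 14.509336
  t = 4.5000: CF_t = 17.000000, DF = 0.836755, PV = 14.224840
  t = 5.0000: CF_t = 1017.000000, DF = 0.820348, PV = 834.294221
Price P = sum_t PV_t = 973.052245
First compute Macaulay numerator sum_t t * PV_t:
  t * PV_t at t = 0.5000: 8.333333
  t * PV_t at t = 1.0000: 16.339869
  t * PV_t at t = 1.5000: 24.029220
  t * PV_t at t = 2.0000: 31.410744
  t * PV_t at t = 2.5000: 38.493559
  t * PV_t at t = 3.0000: 45.286540
  t * PV_t at t = 3.5000: 51.798331
  t * PV_t at t = 4.0000: 58.037345
  t * PV_t at t = 4.5000: 64.011778
  t * PV_t at t = 5.0000: 4171.471105
Macaulay duration D = 4509.211825 / 973.052245 = 4.634090
Modified duration = D / (1 + y/m) = 4.634090 / (1 + 0.020000) = 4.543226

Answer: Modified duration = 4.5432


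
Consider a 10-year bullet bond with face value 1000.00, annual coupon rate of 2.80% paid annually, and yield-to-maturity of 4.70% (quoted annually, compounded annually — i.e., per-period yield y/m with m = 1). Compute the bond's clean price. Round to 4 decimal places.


Coupon per period c = face * coupon_rate / m = 28.000000
Periods per year m = 1; per-period yield y/m = 0.047000
Number of cashflows N = 10
Cashflows (t years, CF_t, discount factor 1/(1+y/m)^(m*t), PV):
  t = 1.0000: CF_t = 28.000000, DF = 0.955110, PV = 26.743075
  t = 2.0000: CF_t = 28.000000, DF = 0.912235, PV = 25.542574
  t = 3.0000: CF_t = 28.000000, DF = 0.871284, PV = 24.395964
  t = 4.0000: CF_t = 28.000000, DF = 0.832172, PV = 23.300825
  t = 5.0000: CF_t = 28.000000, DF = 0.794816, PV = 22.254848
  t = 6.0000: CF_t = 28.000000, DF = 0.759137, PV = 21.255824
  t = 7.0000: CF_t = 28.000000, DF = 0.725059, PV = 20.301646
  t = 8.0000: CF_t = 28.000000, DF = 0.692511, PV = 19.390302
  t = 9.0000: CF_t = 28.000000, DF = 0.661424, PV = 18.519868
  t = 10.0000: CF_t = 1028.000000, DF = 0.631732, PV = 649.420955
Price P = sum_t PV_t = 851.125883

Answer: Price = 851.1259


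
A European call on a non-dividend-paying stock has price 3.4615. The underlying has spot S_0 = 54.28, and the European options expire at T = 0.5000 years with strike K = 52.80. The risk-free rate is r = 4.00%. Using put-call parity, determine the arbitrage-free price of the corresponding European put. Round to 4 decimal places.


Answer: Put price = 0.9360

Derivation:
Put-call parity: C - P = S_0 * exp(-qT) - K * exp(-rT).
S_0 * exp(-qT) = 54.2800 * 1.00000000 = 54.28000000
K * exp(-rT) = 52.8000 * 0.98019867 = 51.75448995
P = C - S*exp(-qT) + K*exp(-rT)
P = 3.4615 - 54.28000000 + 51.75448995 = 0.9360


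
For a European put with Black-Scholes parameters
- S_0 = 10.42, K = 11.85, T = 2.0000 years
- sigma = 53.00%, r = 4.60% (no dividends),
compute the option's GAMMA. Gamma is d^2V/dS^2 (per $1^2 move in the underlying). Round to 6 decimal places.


Answer: Gamma = 0.048438

Derivation:
d1 = 0.3259350922; d2 = -0.4235980959
phi(d1) = 0.3783046803; exp(-qT) = 1.0000000000; exp(-rT) = 0.9121051495
Gamma = exp(-qT) * phi(d1) / (S * sigma * sqrt(T)) = 1.0000000000 * 0.3783046803 / (10.4200 * 0.5300 * 1.4142135624) = 0.048438


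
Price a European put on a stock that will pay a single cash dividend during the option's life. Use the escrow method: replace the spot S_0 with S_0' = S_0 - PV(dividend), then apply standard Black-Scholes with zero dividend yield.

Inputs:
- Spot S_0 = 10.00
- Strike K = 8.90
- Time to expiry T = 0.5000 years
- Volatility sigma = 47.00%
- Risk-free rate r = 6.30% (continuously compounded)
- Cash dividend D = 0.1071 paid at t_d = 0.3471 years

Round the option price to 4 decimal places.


PV(D) = D * exp(-r * t_d) = 0.1071 * 0.97837006 = 0.10478343
S_0' = S_0 - PV(D) = 10.0000 - 0.10478343 = 9.89521657
d1 = (ln(S_0'/K) + (r + sigma^2/2)*T) / (sigma*sqrt(T)) = 0.57990335
d2 = d1 - sigma*sqrt(T) = 0.24756316
exp(-rT) = 0.96899096
N(-d1) = 0.28098990; N(-d2) = 0.40223621
P = K * exp(-rT) * N(-d2) - S_0' * N(-d1) = 8.9000 * 0.96899096 * 0.40223621 - 9.89521657 * 0.28098990 = 0.6884

Answer: Price = 0.6884


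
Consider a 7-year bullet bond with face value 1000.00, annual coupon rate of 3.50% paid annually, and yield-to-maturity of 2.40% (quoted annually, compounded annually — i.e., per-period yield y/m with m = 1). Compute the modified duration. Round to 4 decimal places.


Coupon per period c = face * coupon_rate / m = 35.000000
Periods per year m = 1; per-period yield y/m = 0.024000
Number of cashflows N = 7
Cashflows (t years, CF_t, discount factor 1/(1+y/m)^(m*t), PV):
  t = 1.0000: CF_t = 35.000000, DF = 0.976562, PV = 34.179688
  t = 2.0000: CF_t = 35.000000, DF = 0.953674, PV = 33.378601
  t = 3.0000: CF_t = 35.000000, DF = 0.931323, PV = 32.596290
  t = 4.0000: CF_t = 35.000000, DF = 0.909495, PV = 31.832315
  t = 5.0000: CF_t = 35.000000, DF = 0.888178, PV = 31.086245
  t = 6.0000: CF_t = 35.000000, DF = 0.867362, PV = 30.357661
  t = 7.0000: CF_t = 1035.000000, DF = 0.847033, PV = 876.679100
Price P = sum_t PV_t = 1070.109899
First compute Macaulay numerator sum_t t * PV_t:
  t * PV_t at t = 1.0000: 34.179688
  t * PV_t at t = 2.0000: 66.757202
  t * PV_t at t = 3.0000: 97.788870
  t * PV_t at t = 4.0000: 127.329258
  t * PV_t at t = 5.0000: 155.431223
  t * PV_t at t = 6.0000: 182.145965
  t * PV_t at t = 7.0000: 6136.753703
Macaulay duration D = 6800.385910 / 1070.109899 = 6.354848
Modified duration = D / (1 + y/m) = 6.354848 / (1 + 0.024000) = 6.205906

Answer: Modified duration = 6.2059


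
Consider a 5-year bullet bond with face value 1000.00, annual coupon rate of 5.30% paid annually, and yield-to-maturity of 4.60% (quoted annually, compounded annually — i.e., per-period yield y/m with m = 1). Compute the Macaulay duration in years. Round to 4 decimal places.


Answer: Macaulay duration = 4.5295 years

Derivation:
Coupon per period c = face * coupon_rate / m = 53.000000
Periods per year m = 1; per-period yield y/m = 0.046000
Number of cashflows N = 5
Cashflows (t years, CF_t, discount factor 1/(1+y/m)^(m*t), PV):
  t = 1.0000: CF_t = 53.000000, DF = 0.956023, PV = 50.669216
  t = 2.0000: CF_t = 53.000000, DF = 0.913980, PV = 48.440933
  t = 3.0000: CF_t = 53.000000, DF = 0.873786, PV = 46.310644
  t = 4.0000: CF_t = 53.000000, DF = 0.835359, PV = 44.274038
  t = 5.0000: CF_t = 1053.000000, DF = 0.798623, PV = 840.949562
Price P = sum_t PV_t = 1030.644392
Macaulay numerator sum_t t * PV_t:
  t * PV_t at t = 1.0000: 50.669216
  t * PV_t at t = 2.0000: 96.881866
  t * PV_t at t = 3.0000: 138.931931
  t * PV_t at t = 4.0000: 177.096151
  t * PV_t at t = 5.0000: 4204.747808
Macaulay duration D = (sum_t t * PV_t) / P = 4668.326972 / 1030.644392 = 4.529523


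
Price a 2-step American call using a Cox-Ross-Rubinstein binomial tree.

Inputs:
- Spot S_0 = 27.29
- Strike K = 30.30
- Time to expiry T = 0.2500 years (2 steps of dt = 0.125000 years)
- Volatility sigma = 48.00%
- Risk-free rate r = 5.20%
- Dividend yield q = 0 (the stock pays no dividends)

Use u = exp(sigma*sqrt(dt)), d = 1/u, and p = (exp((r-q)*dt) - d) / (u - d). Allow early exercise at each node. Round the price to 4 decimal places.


dt = T/N = 0.125000
u = exp(sigma*sqrt(dt)) = 1.184956; d = 1/u = 0.843913
p = (exp((r-q)*dt) - d) / (u - d) = 0.476796
Discount per step: exp(-r*dt) = 0.993521
Stock lattice S(k, i) with i counting down-moves:
  k=0: S(0,0) = 27.2900
  k=1: S(1,0) = 32.3374; S(1,1) = 23.0304
  k=2: S(2,0) = 38.3185; S(2,1) = 27.2900; S(2,2) = 19.4357
Terminal payoffs V(N, i) = max(S_T - K, 0):
  V(2,0) = 8.018453; V(2,1) = 0.000000; V(2,2) = 0.000000
Backward induction: V(k, i) = exp(-r*dt) * [p * V(k+1, i) + (1-p) * V(k+1, i+1)]; then take max(V_cont, immediate exercise) for American.
  V(1,0) = exp(-r*dt) * [p*8.018453 + (1-p)*0.000000] = 3.798400; exercise = 2.037449; V(1,0) = max -> 3.798400
  V(1,1) = exp(-r*dt) * [p*0.000000 + (1-p)*0.000000] = 0.000000; exercise = 0.000000; V(1,1) = max -> 0.000000
  V(0,0) = exp(-r*dt) * [p*3.798400 + (1-p)*0.000000] = 1.799329; exercise = 0.000000; V(0,0) = max -> 1.799329

Answer: Price = V(0,0) = 1.7993
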